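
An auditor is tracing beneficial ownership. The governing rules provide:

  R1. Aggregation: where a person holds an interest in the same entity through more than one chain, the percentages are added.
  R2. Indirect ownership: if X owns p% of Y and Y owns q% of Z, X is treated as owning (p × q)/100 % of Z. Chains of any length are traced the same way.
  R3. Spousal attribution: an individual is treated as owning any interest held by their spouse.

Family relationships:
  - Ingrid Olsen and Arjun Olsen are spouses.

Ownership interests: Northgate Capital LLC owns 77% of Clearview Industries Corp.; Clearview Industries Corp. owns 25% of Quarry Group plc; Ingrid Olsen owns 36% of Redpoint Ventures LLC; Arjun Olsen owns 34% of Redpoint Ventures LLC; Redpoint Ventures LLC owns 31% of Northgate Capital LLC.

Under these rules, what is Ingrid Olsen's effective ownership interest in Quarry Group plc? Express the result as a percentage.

4.17725%

By spousal attribution (R3), Ingrid Olsen is treated as also owning Arjun Olsen's interest in Redpoint Ventures LLC, giving 36% + 34% = 70%.
Chain via Redpoint Ventures LLC → Northgate Capital LLC → Clearview Industries Corp. (R2): 70% × 31% × 77% × 25% = 4.17725% of Quarry Group plc.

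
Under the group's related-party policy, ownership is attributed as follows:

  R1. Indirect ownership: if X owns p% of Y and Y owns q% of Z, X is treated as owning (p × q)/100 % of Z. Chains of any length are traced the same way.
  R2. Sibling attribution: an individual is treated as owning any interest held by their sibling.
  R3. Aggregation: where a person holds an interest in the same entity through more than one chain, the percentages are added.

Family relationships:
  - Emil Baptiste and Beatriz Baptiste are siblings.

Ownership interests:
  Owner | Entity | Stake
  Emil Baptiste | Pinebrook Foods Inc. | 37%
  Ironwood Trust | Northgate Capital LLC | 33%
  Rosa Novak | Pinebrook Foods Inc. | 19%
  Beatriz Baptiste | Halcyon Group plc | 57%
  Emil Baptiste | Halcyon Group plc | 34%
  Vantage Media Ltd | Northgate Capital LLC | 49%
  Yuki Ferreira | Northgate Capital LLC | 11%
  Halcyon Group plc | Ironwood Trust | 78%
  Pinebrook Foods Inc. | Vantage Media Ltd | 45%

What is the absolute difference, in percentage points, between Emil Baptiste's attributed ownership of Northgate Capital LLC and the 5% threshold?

26.5819

By sibling attribution (R2), Emil Baptiste is treated as also owning Beatriz Baptiste's interest in Halcyon Group plc, giving 34% + 57% = 91%.
Chain via Halcyon Group plc → Ironwood Trust (R1): 91% × 78% × 33% = 23.4234% of Northgate Capital LLC.
Chain via Pinebrook Foods Inc. → Vantage Media Ltd (R1): 37% × 45% × 49% = 8.1585% of Northgate Capital LLC.
Aggregating (R3): 23.4234% + 8.1585% = 31.5819%.
31.5819% exceeds the 5% threshold by 26.5819 percentage points.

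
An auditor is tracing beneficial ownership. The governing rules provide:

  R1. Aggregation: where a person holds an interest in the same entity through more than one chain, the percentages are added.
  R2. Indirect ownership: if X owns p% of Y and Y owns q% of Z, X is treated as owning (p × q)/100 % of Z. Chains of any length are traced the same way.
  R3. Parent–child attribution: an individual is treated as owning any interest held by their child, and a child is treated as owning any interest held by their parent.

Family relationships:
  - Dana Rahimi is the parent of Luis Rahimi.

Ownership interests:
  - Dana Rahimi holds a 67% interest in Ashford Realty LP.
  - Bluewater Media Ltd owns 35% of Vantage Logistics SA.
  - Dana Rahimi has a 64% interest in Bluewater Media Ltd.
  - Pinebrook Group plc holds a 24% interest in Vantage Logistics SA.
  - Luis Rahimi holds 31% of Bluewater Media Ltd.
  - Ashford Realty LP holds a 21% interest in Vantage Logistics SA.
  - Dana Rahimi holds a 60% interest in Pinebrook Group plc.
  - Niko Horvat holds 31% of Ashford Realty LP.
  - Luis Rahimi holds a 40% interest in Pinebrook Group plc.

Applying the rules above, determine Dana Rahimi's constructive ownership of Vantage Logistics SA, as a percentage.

By parent–child attribution (R3), Dana Rahimi is treated as also owning Luis Rahimi's interest in Pinebrook Group plc, giving 60% + 40% = 100%.
By parent–child attribution (R3), Dana Rahimi is treated as also owning Luis Rahimi's interest in Bluewater Media Ltd, giving 64% + 31% = 95%.
Chain via Pinebrook Group plc (R2): 100% × 24% = 24% of Vantage Logistics SA.
Chain via Bluewater Media Ltd (R2): 95% × 35% = 33.25% of Vantage Logistics SA.
Chain via Ashford Realty LP (R2): 67% × 21% = 14.07% of Vantage Logistics SA.
Aggregating (R1): 24% + 33.25% + 14.07% = 71.32%.

71.32%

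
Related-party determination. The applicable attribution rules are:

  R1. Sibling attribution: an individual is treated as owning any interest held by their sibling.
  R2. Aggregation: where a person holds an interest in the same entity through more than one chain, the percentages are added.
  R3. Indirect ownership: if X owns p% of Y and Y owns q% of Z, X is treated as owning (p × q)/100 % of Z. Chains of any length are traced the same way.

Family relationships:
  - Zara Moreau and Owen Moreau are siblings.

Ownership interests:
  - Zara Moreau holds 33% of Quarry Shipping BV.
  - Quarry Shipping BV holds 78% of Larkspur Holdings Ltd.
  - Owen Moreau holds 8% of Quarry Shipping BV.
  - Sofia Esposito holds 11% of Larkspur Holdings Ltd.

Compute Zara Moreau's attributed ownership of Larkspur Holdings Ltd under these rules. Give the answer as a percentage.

By sibling attribution (R1), Zara Moreau is treated as also owning Owen Moreau's interest in Quarry Shipping BV, giving 33% + 8% = 41%.
Chain via Quarry Shipping BV (R3): 41% × 78% = 31.98% of Larkspur Holdings Ltd.

31.98%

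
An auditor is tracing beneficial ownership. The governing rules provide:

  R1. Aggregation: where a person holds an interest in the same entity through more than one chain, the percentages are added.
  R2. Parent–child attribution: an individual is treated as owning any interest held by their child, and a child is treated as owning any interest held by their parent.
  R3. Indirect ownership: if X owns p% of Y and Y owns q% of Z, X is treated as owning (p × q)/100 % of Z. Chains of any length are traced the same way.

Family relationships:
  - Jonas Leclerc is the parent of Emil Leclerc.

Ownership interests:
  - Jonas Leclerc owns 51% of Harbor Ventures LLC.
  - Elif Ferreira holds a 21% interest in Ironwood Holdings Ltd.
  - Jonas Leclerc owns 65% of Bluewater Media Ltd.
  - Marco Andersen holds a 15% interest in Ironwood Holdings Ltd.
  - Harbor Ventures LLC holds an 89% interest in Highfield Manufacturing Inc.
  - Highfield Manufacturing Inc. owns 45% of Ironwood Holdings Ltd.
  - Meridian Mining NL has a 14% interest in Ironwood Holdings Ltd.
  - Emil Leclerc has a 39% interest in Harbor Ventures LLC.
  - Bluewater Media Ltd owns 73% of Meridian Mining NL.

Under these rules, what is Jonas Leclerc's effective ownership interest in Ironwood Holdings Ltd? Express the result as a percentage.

42.688%

By parent–child attribution (R2), Jonas Leclerc is treated as also owning Emil Leclerc's interest in Harbor Ventures LLC, giving 51% + 39% = 90%.
Chain via Bluewater Media Ltd → Meridian Mining NL (R3): 65% × 73% × 14% = 6.643% of Ironwood Holdings Ltd.
Chain via Harbor Ventures LLC → Highfield Manufacturing Inc. (R3): 90% × 89% × 45% = 36.045% of Ironwood Holdings Ltd.
Aggregating (R1): 6.643% + 36.045% = 42.688%.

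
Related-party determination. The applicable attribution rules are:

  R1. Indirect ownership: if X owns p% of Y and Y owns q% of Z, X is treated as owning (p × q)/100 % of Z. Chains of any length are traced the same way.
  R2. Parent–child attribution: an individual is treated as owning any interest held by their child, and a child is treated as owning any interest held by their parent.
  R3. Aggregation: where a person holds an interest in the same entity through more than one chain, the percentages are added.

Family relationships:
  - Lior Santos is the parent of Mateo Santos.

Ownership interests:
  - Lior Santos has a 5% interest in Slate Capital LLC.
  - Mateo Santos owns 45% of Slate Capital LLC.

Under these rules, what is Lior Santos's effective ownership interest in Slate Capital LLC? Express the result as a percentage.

50%

By parent–child attribution (R2), Lior Santos is treated as also owning Mateo Santos's interest in Slate Capital LLC, giving 5% + 45% = 50%.
Direct interest in Slate Capital LLC: 50%.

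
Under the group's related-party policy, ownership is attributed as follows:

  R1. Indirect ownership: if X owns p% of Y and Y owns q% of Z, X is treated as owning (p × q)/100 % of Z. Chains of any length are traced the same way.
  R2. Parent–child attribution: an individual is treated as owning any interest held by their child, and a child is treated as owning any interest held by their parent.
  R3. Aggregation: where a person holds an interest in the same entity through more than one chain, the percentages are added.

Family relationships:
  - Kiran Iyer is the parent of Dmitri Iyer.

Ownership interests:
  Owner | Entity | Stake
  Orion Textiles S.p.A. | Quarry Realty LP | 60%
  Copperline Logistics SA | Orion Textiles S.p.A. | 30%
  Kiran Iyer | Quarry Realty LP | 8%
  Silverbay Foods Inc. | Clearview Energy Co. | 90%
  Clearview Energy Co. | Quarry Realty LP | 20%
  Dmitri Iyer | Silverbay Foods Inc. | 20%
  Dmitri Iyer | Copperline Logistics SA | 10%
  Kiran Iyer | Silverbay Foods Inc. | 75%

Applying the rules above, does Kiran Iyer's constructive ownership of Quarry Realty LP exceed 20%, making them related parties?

Yes

By parent–child attribution (R2), Kiran Iyer is treated as also owning Dmitri Iyer's interest in Silverbay Foods Inc, giving 75% + 20% = 95%.
By parent–child attribution (R2), Kiran Iyer is treated as owning Dmitri Iyer's 10% interest in Copperline Logistics SA.
Chain via Silverbay Foods Inc. → Clearview Energy Co. (R1): 95% × 90% × 20% = 17.1% of Quarry Realty LP.
Direct interest in Quarry Realty LP: 8%.
Chain via Copperline Logistics SA → Orion Textiles S.p.A. (R1): 10% × 30% × 60% = 1.8% of Quarry Realty LP.
Aggregating (R3): 17.1% + 8% + 1.8% = 26.9%.
26.9% exceeds the 20% threshold, so Kiran is a related party to Quarry Realty LP.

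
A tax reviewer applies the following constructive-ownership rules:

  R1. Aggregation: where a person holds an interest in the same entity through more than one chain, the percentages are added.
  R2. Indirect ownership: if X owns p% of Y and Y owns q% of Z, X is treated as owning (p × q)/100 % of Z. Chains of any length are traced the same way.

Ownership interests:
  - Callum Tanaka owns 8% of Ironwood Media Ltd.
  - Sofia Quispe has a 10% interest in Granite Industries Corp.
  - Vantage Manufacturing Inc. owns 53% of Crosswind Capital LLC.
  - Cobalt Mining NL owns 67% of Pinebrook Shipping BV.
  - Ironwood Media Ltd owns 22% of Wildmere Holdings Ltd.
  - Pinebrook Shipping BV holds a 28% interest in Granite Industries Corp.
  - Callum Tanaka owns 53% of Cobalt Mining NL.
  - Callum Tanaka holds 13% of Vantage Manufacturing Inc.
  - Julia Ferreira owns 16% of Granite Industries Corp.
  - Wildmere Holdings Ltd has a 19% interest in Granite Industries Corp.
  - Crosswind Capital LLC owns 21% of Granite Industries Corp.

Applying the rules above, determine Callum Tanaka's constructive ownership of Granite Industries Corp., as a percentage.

11.7241%

Chain via Vantage Manufacturing Inc. → Crosswind Capital LLC (R2): 13% × 53% × 21% = 1.4469% of Granite Industries Corp.
Chain via Cobalt Mining NL → Pinebrook Shipping BV (R2): 53% × 67% × 28% = 9.9428% of Granite Industries Corp.
Chain via Ironwood Media Ltd → Wildmere Holdings Ltd (R2): 8% × 22% × 19% = 0.3344% of Granite Industries Corp.
Aggregating (R1): 1.4469% + 9.9428% + 0.3344% = 11.7241%.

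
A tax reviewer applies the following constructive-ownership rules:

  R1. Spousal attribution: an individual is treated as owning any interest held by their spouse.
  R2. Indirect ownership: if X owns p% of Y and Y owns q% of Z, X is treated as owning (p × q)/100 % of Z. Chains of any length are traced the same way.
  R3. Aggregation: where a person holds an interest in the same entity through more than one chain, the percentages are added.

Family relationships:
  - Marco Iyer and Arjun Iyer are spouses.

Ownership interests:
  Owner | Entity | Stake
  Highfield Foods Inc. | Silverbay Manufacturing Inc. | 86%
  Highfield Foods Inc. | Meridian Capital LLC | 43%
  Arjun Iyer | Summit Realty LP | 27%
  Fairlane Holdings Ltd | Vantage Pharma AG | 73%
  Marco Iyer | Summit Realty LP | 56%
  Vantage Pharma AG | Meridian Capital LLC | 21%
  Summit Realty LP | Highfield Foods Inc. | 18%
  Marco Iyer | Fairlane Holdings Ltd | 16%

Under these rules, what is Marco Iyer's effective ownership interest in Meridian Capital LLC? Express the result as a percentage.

By spousal attribution (R1), Marco Iyer is treated as also owning Arjun Iyer's interest in Summit Realty LP, giving 56% + 27% = 83%.
Chain via Fairlane Holdings Ltd → Vantage Pharma AG (R2): 16% × 73% × 21% = 2.4528% of Meridian Capital LLC.
Chain via Summit Realty LP → Highfield Foods Inc. (R2): 83% × 18% × 43% = 6.4242% of Meridian Capital LLC.
Aggregating (R3): 2.4528% + 6.4242% = 8.877%.

8.877%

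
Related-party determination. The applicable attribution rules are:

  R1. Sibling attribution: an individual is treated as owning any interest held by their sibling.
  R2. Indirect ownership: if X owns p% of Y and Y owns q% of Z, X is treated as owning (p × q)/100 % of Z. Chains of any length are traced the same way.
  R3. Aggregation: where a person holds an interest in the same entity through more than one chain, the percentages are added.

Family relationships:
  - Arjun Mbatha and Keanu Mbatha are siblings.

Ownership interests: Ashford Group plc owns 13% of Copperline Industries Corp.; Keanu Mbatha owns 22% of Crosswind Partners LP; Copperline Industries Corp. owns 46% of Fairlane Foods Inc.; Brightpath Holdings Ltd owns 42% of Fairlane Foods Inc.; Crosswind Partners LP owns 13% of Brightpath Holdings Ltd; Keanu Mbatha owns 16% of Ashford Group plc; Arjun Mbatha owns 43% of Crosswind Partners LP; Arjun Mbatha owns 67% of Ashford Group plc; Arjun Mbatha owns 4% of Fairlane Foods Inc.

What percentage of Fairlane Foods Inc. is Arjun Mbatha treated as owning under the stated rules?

By sibling attribution (R1), Arjun Mbatha is treated as also owning Keanu Mbatha's interest in Ashford Group plc, giving 67% + 16% = 83%.
By sibling attribution (R1), Arjun Mbatha is treated as also owning Keanu Mbatha's interest in Crosswind Partners LP, giving 43% + 22% = 65%.
Chain via Ashford Group plc → Copperline Industries Corp. (R2): 83% × 13% × 46% = 4.9634% of Fairlane Foods Inc.
Chain via Crosswind Partners LP → Brightpath Holdings Ltd (R2): 65% × 13% × 42% = 3.549% of Fairlane Foods Inc.
Direct interest in Fairlane Foods Inc: 4%.
Aggregating (R3): 4.9634% + 3.549% + 4% = 12.5124%.

12.5124%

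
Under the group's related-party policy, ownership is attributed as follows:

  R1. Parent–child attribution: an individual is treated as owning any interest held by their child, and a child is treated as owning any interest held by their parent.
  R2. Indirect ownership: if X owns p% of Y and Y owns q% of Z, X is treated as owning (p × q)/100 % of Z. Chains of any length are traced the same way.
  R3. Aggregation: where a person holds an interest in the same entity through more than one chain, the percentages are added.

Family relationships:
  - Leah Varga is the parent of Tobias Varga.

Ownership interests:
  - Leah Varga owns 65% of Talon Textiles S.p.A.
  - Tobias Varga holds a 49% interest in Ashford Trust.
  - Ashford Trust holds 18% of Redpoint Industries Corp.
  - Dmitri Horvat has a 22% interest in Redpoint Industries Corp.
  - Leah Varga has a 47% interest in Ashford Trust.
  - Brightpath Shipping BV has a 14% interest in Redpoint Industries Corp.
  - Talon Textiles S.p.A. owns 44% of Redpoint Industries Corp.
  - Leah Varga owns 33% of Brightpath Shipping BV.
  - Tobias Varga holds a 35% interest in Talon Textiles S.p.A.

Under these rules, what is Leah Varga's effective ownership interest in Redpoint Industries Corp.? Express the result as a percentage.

65.9%

By parent–child attribution (R1), Leah Varga is treated as also owning Tobias Varga's interest in Ashford Trust, giving 47% + 49% = 96%.
By parent–child attribution (R1), Leah Varga is treated as also owning Tobias Varga's interest in Talon Textiles S.p.A, giving 65% + 35% = 100%.
Chain via Brightpath Shipping BV (R2): 33% × 14% = 4.62% of Redpoint Industries Corp.
Chain via Ashford Trust (R2): 96% × 18% = 17.28% of Redpoint Industries Corp.
Chain via Talon Textiles S.p.A. (R2): 100% × 44% = 44% of Redpoint Industries Corp.
Aggregating (R3): 4.62% + 17.28% + 44% = 65.9%.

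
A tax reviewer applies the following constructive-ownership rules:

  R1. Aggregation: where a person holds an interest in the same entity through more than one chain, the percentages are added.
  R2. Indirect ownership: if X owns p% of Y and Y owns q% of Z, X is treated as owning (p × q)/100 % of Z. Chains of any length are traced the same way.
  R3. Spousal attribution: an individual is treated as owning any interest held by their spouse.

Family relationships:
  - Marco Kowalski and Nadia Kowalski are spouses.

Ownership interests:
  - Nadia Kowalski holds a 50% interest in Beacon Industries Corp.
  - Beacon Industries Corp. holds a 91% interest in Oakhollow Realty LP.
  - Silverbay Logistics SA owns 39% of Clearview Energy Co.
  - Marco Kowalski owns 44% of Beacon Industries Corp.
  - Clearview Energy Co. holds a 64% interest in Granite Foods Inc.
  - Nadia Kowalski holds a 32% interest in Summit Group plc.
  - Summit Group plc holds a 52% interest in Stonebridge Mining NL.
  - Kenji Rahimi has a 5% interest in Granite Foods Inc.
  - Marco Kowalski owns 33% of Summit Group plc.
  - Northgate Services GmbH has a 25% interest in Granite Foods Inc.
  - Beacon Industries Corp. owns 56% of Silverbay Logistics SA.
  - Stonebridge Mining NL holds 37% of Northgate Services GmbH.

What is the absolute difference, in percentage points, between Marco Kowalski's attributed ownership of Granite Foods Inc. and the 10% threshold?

6.265444

By spousal attribution (R3), Marco Kowalski is treated as also owning Nadia Kowalski's interest in Beacon Industries Corp, giving 44% + 50% = 94%.
By spousal attribution (R3), Marco Kowalski is treated as also owning Nadia Kowalski's interest in Summit Group plc, giving 33% + 32% = 65%.
Chain via Beacon Industries Corp. → Silverbay Logistics SA → Clearview Energy Co. (R2): 94% × 56% × 39% × 64% = 13.138944% of Granite Foods Inc.
Chain via Summit Group plc → Stonebridge Mining NL → Northgate Services GmbH (R2): 65% × 52% × 37% × 25% = 3.1265% of Granite Foods Inc.
Aggregating (R1): 13.138944% + 3.1265% = 16.265444%.
16.265444% exceeds the 10% threshold by 6.265444 percentage points.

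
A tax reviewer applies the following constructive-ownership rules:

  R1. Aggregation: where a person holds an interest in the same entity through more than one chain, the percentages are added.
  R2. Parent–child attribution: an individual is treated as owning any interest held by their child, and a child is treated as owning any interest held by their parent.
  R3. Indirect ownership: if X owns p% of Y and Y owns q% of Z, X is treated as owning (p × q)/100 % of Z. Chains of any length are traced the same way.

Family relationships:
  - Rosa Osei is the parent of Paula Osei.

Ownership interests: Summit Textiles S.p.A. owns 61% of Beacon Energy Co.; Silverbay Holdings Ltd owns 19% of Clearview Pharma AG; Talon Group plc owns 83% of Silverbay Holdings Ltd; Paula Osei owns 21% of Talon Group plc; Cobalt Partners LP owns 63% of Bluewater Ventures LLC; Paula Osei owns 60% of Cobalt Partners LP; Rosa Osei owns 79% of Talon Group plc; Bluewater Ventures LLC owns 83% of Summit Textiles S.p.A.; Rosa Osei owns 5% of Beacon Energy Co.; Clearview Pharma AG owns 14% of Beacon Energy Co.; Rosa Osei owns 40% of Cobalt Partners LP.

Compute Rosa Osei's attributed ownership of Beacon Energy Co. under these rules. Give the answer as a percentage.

By parent–child attribution (R2), Rosa Osei is treated as also owning Paula Osei's interest in Talon Group plc, giving 79% + 21% = 100%.
By parent–child attribution (R2), Rosa Osei is treated as also owning Paula Osei's interest in Cobalt Partners LP, giving 40% + 60% = 100%.
Chain via Talon Group plc → Silverbay Holdings Ltd → Clearview Pharma AG (R3): 100% × 83% × 19% × 14% = 2.2078% of Beacon Energy Co.
Chain via Cobalt Partners LP → Bluewater Ventures LLC → Summit Textiles S.p.A. (R3): 100% × 63% × 83% × 61% = 31.8969% of Beacon Energy Co.
Direct interest in Beacon Energy Co: 5%.
Aggregating (R1): 2.2078% + 31.8969% + 5% = 39.1047%.

39.1047%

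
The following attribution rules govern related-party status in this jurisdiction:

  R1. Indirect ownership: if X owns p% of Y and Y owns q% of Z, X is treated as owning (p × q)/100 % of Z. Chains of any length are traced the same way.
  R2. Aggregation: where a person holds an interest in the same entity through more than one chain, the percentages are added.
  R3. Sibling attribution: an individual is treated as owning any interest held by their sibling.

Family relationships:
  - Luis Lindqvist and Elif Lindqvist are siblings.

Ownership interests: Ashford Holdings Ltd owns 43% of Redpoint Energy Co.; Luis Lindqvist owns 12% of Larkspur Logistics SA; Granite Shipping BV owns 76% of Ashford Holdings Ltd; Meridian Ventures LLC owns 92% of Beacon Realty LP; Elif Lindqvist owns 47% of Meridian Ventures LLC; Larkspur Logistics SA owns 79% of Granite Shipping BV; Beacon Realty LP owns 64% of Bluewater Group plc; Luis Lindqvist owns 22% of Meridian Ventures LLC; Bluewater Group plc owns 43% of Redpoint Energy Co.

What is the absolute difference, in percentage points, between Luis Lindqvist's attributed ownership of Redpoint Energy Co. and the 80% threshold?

By sibling attribution (R3), Luis Lindqvist is treated as also owning Elif Lindqvist's interest in Meridian Ventures LLC, giving 22% + 47% = 69%.
Chain via Meridian Ventures LLC → Beacon Realty LP → Bluewater Group plc (R1): 69% × 92% × 64% × 43% = 17.469696% of Redpoint Energy Co.
Chain via Larkspur Logistics SA → Granite Shipping BV → Ashford Holdings Ltd (R1): 12% × 79% × 76% × 43% = 3.098064% of Redpoint Energy Co.
Aggregating (R2): 17.469696% + 3.098064% = 20.56776%.
20.56776% falls short of the 80% threshold by 59.43224 percentage points.

59.43224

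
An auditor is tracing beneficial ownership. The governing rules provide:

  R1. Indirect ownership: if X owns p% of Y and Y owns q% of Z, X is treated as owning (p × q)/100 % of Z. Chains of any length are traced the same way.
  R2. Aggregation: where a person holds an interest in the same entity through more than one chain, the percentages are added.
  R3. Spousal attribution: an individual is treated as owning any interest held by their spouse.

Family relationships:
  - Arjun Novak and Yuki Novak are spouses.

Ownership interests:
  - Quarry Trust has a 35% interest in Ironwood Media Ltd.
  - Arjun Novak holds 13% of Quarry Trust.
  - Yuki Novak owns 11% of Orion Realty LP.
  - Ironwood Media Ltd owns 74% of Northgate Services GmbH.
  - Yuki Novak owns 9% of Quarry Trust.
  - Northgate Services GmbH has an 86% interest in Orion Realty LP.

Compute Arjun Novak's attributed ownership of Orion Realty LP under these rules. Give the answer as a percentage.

By spousal attribution (R3), Arjun Novak is treated as also owning Yuki Novak's interest in Quarry Trust, giving 13% + 9% = 22%.
By spousal attribution (R3), Arjun Novak is treated as owning Yuki Novak's 11% interest in Orion Realty LP.
Chain via Quarry Trust → Ironwood Media Ltd → Northgate Services GmbH (R1): 22% × 35% × 74% × 86% = 4.90028% of Orion Realty LP.
Direct interest in Orion Realty LP: 11%.
Aggregating (R2): 4.90028% + 11% = 15.90028%.

15.90028%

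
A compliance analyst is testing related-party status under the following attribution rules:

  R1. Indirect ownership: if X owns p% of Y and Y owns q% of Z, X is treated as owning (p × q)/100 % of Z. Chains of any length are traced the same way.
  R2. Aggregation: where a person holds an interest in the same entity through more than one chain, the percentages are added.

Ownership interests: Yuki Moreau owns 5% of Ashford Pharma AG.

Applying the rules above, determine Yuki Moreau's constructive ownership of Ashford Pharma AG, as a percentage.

Direct interest in Ashford Pharma AG: 5%.

5%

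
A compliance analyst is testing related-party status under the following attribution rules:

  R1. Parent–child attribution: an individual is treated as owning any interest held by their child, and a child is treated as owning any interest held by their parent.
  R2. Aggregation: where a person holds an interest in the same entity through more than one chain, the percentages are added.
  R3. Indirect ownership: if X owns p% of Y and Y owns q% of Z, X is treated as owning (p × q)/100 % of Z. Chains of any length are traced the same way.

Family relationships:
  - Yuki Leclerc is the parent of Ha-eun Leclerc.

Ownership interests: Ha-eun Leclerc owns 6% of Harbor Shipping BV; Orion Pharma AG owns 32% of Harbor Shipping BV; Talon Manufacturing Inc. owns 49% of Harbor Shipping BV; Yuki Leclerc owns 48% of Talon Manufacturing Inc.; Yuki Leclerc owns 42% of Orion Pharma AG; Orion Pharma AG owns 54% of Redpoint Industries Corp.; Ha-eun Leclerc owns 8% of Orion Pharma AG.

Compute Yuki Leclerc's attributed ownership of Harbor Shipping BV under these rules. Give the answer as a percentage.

45.52%

By parent–child attribution (R1), Yuki Leclerc is treated as also owning Ha-eun Leclerc's interest in Orion Pharma AG, giving 42% + 8% = 50%.
By parent–child attribution (R1), Yuki Leclerc is treated as owning Ha-eun Leclerc's 6% interest in Harbor Shipping BV.
Chain via Orion Pharma AG (R3): 50% × 32% = 16% of Harbor Shipping BV.
Chain via Talon Manufacturing Inc. (R3): 48% × 49% = 23.52% of Harbor Shipping BV.
Direct interest in Harbor Shipping BV: 6%.
Aggregating (R2): 16% + 23.52% + 6% = 45.52%.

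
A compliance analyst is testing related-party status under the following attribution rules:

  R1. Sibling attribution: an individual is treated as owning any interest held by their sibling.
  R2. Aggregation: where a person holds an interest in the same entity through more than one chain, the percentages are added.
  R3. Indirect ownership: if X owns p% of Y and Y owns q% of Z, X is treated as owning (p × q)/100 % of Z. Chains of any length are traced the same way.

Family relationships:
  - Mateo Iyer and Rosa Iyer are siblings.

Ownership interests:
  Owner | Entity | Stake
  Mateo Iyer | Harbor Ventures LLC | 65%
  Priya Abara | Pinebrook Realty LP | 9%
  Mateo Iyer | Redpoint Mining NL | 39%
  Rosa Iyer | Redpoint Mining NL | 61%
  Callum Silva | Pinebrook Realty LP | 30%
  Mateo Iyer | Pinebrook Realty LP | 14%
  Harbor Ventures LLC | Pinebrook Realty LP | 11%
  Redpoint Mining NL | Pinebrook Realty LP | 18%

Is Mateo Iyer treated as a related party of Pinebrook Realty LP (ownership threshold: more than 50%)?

By sibling attribution (R1), Mateo Iyer is treated as also owning Rosa Iyer's interest in Redpoint Mining NL, giving 39% + 61% = 100%.
Chain via Redpoint Mining NL (R3): 100% × 18% = 18% of Pinebrook Realty LP.
Chain via Harbor Ventures LLC (R3): 65% × 11% = 7.15% of Pinebrook Realty LP.
Direct interest in Pinebrook Realty LP: 14%.
Aggregating (R2): 18% + 7.15% + 14% = 39.15%.
39.15% does not exceed the 50% threshold, so Mateo is not a related party to Pinebrook Realty LP.

No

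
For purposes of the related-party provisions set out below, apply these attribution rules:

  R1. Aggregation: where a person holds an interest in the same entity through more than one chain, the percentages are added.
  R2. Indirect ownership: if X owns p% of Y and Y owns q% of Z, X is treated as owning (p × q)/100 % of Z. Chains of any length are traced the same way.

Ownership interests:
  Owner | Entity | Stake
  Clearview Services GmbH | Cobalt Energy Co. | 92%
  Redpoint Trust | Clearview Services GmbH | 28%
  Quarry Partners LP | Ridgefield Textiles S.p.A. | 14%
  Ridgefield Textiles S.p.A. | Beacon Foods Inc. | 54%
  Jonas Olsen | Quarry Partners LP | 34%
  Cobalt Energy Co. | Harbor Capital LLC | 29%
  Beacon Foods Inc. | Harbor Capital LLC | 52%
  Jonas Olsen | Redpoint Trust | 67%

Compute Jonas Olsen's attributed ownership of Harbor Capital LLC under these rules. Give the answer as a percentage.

6.341776%

Chain via Quarry Partners LP → Ridgefield Textiles S.p.A. → Beacon Foods Inc. (R2): 34% × 14% × 54% × 52% = 1.336608% of Harbor Capital LLC.
Chain via Redpoint Trust → Clearview Services GmbH → Cobalt Energy Co. (R2): 67% × 28% × 92% × 29% = 5.005168% of Harbor Capital LLC.
Aggregating (R1): 1.336608% + 5.005168% = 6.341776%.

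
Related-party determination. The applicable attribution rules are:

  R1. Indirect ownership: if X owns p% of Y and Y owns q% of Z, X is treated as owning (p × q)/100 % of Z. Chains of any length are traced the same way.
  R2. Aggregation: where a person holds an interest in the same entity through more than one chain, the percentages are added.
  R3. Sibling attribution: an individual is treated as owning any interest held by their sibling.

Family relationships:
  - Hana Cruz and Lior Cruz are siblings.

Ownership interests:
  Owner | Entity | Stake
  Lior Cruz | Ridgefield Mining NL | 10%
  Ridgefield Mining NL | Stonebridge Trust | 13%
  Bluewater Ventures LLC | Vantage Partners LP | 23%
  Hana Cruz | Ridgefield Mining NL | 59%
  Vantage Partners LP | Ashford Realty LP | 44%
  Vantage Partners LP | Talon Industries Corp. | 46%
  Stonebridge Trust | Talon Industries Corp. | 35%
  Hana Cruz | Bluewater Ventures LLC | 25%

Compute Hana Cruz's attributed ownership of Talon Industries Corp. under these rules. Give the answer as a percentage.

5.7845%

By sibling attribution (R3), Hana Cruz is treated as also owning Lior Cruz's interest in Ridgefield Mining NL, giving 59% + 10% = 69%.
Chain via Ridgefield Mining NL → Stonebridge Trust (R1): 69% × 13% × 35% = 3.1395% of Talon Industries Corp.
Chain via Bluewater Ventures LLC → Vantage Partners LP (R1): 25% × 23% × 46% = 2.645% of Talon Industries Corp.
Aggregating (R2): 3.1395% + 2.645% = 5.7845%.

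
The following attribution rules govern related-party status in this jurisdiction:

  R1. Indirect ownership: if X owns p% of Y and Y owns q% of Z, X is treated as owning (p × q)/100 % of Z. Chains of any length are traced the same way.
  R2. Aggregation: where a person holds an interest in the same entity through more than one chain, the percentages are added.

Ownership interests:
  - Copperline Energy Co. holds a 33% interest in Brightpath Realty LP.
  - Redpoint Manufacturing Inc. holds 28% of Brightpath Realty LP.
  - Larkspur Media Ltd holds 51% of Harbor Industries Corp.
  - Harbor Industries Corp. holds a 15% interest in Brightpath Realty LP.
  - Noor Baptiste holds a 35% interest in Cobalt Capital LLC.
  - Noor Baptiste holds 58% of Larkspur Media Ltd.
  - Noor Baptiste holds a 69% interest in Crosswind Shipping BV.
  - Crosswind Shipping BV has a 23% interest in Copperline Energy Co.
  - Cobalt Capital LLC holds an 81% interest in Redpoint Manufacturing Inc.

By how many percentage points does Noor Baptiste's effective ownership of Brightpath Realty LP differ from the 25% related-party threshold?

7.3879

Chain via Crosswind Shipping BV → Copperline Energy Co. (R1): 69% × 23% × 33% = 5.2371% of Brightpath Realty LP.
Chain via Larkspur Media Ltd → Harbor Industries Corp. (R1): 58% × 51% × 15% = 4.437% of Brightpath Realty LP.
Chain via Cobalt Capital LLC → Redpoint Manufacturing Inc. (R1): 35% × 81% × 28% = 7.938% of Brightpath Realty LP.
Aggregating (R2): 5.2371% + 4.437% + 7.938% = 17.6121%.
17.6121% falls short of the 25% threshold by 7.3879 percentage points.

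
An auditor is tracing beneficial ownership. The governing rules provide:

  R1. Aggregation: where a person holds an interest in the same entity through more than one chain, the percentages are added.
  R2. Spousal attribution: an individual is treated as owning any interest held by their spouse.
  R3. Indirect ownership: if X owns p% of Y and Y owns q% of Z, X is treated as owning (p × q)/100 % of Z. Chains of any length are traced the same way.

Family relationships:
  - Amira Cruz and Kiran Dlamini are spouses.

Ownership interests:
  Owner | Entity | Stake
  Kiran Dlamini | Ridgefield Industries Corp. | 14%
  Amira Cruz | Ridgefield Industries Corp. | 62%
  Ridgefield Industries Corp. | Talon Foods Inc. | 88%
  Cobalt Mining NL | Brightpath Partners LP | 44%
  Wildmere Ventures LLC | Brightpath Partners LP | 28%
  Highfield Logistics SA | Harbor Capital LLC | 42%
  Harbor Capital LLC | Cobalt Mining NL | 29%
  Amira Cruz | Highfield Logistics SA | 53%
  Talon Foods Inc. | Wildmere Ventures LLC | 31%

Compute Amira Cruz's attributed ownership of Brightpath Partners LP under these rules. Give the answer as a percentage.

By spousal attribution (R2), Amira Cruz is treated as also owning Kiran Dlamini's interest in Ridgefield Industries Corp, giving 62% + 14% = 76%.
Chain via Ridgefield Industries Corp. → Talon Foods Inc. → Wildmere Ventures LLC (R3): 76% × 88% × 31% × 28% = 5.805184% of Brightpath Partners LP.
Chain via Highfield Logistics SA → Harbor Capital LLC → Cobalt Mining NL (R3): 53% × 42% × 29% × 44% = 2.840376% of Brightpath Partners LP.
Aggregating (R1): 5.805184% + 2.840376% = 8.64556%.

8.64556%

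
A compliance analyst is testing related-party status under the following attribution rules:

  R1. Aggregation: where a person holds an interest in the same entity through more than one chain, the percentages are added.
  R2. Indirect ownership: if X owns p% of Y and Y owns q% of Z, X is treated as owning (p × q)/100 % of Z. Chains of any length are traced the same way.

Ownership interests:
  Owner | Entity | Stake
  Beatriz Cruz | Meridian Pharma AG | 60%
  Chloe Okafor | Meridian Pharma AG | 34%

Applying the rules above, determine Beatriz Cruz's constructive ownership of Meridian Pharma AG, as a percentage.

60%

Direct interest in Meridian Pharma AG: 60%.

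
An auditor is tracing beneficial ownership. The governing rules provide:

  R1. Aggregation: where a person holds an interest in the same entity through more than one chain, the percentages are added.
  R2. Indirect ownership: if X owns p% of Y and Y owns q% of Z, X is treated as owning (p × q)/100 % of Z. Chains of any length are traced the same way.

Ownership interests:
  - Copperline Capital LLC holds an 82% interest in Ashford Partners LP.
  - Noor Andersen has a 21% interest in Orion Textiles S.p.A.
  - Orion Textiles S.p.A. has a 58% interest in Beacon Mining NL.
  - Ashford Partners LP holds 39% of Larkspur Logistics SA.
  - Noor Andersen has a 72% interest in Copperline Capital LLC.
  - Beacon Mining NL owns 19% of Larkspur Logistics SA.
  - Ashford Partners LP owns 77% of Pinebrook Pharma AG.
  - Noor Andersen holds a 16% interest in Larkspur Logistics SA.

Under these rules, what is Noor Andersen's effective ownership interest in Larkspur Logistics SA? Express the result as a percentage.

Chain via Orion Textiles S.p.A. → Beacon Mining NL (R2): 21% × 58% × 19% = 2.3142% of Larkspur Logistics SA.
Chain via Copperline Capital LLC → Ashford Partners LP (R2): 72% × 82% × 39% = 23.0256% of Larkspur Logistics SA.
Direct interest in Larkspur Logistics SA: 16%.
Aggregating (R1): 2.3142% + 23.0256% + 16% = 41.3398%.

41.3398%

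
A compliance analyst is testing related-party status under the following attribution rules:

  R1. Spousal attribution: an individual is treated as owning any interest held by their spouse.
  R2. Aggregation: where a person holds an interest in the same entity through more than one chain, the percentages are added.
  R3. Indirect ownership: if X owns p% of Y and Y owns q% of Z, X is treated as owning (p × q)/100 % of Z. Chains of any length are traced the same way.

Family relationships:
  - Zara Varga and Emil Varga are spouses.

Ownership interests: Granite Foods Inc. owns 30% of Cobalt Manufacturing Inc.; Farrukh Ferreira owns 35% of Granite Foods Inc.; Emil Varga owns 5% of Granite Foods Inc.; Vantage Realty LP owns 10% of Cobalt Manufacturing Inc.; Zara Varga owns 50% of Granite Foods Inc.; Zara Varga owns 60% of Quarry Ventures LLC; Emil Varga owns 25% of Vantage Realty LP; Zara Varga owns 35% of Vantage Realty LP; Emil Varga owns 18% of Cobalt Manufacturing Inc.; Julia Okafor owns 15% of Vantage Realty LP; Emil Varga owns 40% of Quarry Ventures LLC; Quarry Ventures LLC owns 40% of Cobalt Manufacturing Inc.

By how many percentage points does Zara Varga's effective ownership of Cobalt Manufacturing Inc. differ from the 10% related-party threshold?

By spousal attribution (R1), Zara Varga is treated as also owning Emil Varga's interest in Vantage Realty LP, giving 35% + 25% = 60%.
By spousal attribution (R1), Zara Varga is treated as also owning Emil Varga's interest in Granite Foods Inc, giving 50% + 5% = 55%.
By spousal attribution (R1), Zara Varga is treated as also owning Emil Varga's interest in Quarry Ventures LLC, giving 60% + 40% = 100%.
By spousal attribution (R1), Zara Varga is treated as owning Emil Varga's 18% interest in Cobalt Manufacturing Inc.
Chain via Vantage Realty LP (R3): 60% × 10% = 6% of Cobalt Manufacturing Inc.
Chain via Granite Foods Inc. (R3): 55% × 30% = 16.5% of Cobalt Manufacturing Inc.
Chain via Quarry Ventures LLC (R3): 100% × 40% = 40% of Cobalt Manufacturing Inc.
Direct interest in Cobalt Manufacturing Inc: 18%.
Aggregating (R2): 6% + 16.5% + 40% + 18% = 80.5%.
80.5% exceeds the 10% threshold by 70.5 percentage points.

70.5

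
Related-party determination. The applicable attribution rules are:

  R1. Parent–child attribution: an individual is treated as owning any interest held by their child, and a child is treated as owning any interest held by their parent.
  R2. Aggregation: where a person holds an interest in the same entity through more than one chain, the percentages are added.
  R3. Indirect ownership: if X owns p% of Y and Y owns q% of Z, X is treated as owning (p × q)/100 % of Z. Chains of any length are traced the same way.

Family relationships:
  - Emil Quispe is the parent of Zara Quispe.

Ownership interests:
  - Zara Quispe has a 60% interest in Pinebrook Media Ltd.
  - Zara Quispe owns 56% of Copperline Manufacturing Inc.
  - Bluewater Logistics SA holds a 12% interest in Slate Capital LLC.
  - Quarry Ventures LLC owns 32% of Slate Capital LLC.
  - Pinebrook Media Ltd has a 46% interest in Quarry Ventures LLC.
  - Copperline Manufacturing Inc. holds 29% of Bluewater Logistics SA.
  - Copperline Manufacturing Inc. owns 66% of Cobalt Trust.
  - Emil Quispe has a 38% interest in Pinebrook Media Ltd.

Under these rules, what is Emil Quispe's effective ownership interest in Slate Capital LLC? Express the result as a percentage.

16.3744%

By parent–child attribution (R1), Emil Quispe is treated as also owning Zara Quispe's interest in Pinebrook Media Ltd, giving 38% + 60% = 98%.
By parent–child attribution (R1), Emil Quispe is treated as owning Zara Quispe's 56% interest in Copperline Manufacturing Inc.
Chain via Pinebrook Media Ltd → Quarry Ventures LLC (R3): 98% × 46% × 32% = 14.4256% of Slate Capital LLC.
Chain via Copperline Manufacturing Inc. → Bluewater Logistics SA (R3): 56% × 29% × 12% = 1.9488% of Slate Capital LLC.
Aggregating (R2): 14.4256% + 1.9488% = 16.3744%.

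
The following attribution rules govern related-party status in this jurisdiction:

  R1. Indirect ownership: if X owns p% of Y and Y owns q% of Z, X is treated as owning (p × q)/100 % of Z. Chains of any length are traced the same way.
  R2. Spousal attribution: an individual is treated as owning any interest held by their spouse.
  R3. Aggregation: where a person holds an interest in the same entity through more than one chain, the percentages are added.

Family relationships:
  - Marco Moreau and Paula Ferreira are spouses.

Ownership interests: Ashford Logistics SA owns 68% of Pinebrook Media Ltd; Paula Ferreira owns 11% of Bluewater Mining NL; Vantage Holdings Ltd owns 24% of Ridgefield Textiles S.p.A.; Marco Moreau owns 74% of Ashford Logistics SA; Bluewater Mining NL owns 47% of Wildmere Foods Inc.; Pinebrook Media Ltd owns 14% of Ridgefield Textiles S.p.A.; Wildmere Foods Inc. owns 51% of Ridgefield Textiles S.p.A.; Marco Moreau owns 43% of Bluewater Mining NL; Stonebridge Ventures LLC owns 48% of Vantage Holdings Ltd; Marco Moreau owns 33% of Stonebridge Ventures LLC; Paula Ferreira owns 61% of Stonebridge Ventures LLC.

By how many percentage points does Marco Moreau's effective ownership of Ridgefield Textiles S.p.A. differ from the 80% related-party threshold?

By spousal attribution (R2), Marco Moreau is treated as also owning Paula Ferreira's interest in Bluewater Mining NL, giving 43% + 11% = 54%.
By spousal attribution (R2), Marco Moreau is treated as also owning Paula Ferreira's interest in Stonebridge Ventures LLC, giving 33% + 61% = 94%.
Chain via Ashford Logistics SA → Pinebrook Media Ltd (R1): 74% × 68% × 14% = 7.0448% of Ridgefield Textiles S.p.A.
Chain via Bluewater Mining NL → Wildmere Foods Inc. (R1): 54% × 47% × 51% = 12.9438% of Ridgefield Textiles S.p.A.
Chain via Stonebridge Ventures LLC → Vantage Holdings Ltd (R1): 94% × 48% × 24% = 10.8288% of Ridgefield Textiles S.p.A.
Aggregating (R3): 7.0448% + 12.9438% + 10.8288% = 30.8174%.
30.8174% falls short of the 80% threshold by 49.1826 percentage points.

49.1826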